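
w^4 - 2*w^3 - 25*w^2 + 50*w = w*(w - 5)*(w - 2)*(w + 5)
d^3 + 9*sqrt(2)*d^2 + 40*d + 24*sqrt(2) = (d + sqrt(2))*(d + 2*sqrt(2))*(d + 6*sqrt(2))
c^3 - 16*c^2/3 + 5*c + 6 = (c - 3)^2*(c + 2/3)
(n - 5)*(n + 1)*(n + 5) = n^3 + n^2 - 25*n - 25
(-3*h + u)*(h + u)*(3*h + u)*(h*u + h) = -9*h^4*u - 9*h^4 - 9*h^3*u^2 - 9*h^3*u + h^2*u^3 + h^2*u^2 + h*u^4 + h*u^3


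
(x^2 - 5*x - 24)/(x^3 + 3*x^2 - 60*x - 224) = (x + 3)/(x^2 + 11*x + 28)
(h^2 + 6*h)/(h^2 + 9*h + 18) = h/(h + 3)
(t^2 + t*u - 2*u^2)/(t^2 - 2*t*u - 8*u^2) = (t - u)/(t - 4*u)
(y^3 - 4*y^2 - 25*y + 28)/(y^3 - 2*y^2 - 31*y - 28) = (y - 1)/(y + 1)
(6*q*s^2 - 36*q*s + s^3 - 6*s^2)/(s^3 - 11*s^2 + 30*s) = (6*q + s)/(s - 5)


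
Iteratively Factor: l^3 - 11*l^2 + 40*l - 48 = (l - 3)*(l^2 - 8*l + 16) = (l - 4)*(l - 3)*(l - 4)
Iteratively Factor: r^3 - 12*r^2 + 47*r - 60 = (r - 4)*(r^2 - 8*r + 15) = (r - 4)*(r - 3)*(r - 5)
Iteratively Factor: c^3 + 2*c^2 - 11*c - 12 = (c - 3)*(c^2 + 5*c + 4) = (c - 3)*(c + 4)*(c + 1)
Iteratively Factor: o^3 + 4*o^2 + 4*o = (o + 2)*(o^2 + 2*o) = (o + 2)^2*(o)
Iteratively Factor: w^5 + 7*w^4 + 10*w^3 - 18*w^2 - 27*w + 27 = (w + 3)*(w^4 + 4*w^3 - 2*w^2 - 12*w + 9) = (w - 1)*(w + 3)*(w^3 + 5*w^2 + 3*w - 9) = (w - 1)*(w + 3)^2*(w^2 + 2*w - 3) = (w - 1)^2*(w + 3)^2*(w + 3)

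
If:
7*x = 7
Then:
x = 1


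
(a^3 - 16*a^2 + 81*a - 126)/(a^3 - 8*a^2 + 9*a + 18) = (a - 7)/(a + 1)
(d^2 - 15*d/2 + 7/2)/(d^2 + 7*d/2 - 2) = (d - 7)/(d + 4)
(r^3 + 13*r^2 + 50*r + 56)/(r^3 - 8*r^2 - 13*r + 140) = (r^2 + 9*r + 14)/(r^2 - 12*r + 35)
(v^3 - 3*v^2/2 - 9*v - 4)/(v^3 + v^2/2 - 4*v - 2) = (v - 4)/(v - 2)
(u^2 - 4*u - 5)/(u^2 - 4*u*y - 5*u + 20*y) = (-u - 1)/(-u + 4*y)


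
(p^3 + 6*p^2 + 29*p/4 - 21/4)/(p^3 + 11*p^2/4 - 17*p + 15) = (4*p^3 + 24*p^2 + 29*p - 21)/(4*p^3 + 11*p^2 - 68*p + 60)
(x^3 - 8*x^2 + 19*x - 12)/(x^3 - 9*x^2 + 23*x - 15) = (x - 4)/(x - 5)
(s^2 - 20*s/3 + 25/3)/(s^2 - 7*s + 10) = (s - 5/3)/(s - 2)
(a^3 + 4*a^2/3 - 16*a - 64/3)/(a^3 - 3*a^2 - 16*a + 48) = (a + 4/3)/(a - 3)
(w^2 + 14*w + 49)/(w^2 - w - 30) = (w^2 + 14*w + 49)/(w^2 - w - 30)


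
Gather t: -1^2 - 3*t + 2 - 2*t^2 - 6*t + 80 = -2*t^2 - 9*t + 81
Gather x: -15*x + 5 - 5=-15*x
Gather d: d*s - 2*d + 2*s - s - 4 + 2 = d*(s - 2) + s - 2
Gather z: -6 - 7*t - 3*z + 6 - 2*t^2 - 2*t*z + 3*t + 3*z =-2*t^2 - 2*t*z - 4*t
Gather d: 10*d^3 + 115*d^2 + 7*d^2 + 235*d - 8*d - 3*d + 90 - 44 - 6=10*d^3 + 122*d^2 + 224*d + 40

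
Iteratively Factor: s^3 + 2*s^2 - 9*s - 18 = (s + 2)*(s^2 - 9) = (s + 2)*(s + 3)*(s - 3)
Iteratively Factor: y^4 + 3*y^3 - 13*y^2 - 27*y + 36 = (y + 4)*(y^3 - y^2 - 9*y + 9) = (y - 3)*(y + 4)*(y^2 + 2*y - 3) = (y - 3)*(y + 3)*(y + 4)*(y - 1)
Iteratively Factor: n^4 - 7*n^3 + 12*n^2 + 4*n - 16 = (n - 4)*(n^3 - 3*n^2 + 4) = (n - 4)*(n + 1)*(n^2 - 4*n + 4) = (n - 4)*(n - 2)*(n + 1)*(n - 2)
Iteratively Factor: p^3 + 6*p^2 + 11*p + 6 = (p + 2)*(p^2 + 4*p + 3) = (p + 1)*(p + 2)*(p + 3)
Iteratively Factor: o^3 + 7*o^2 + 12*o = (o + 4)*(o^2 + 3*o) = o*(o + 4)*(o + 3)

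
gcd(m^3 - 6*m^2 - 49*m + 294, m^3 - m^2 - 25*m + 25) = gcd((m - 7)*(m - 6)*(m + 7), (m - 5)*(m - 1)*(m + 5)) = 1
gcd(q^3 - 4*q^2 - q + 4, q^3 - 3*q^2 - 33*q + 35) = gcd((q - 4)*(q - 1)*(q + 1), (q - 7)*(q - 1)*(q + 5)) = q - 1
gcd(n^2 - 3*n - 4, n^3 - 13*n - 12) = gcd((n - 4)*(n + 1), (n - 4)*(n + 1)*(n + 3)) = n^2 - 3*n - 4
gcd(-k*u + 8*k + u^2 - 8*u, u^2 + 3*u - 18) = 1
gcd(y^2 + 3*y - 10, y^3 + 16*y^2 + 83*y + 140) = y + 5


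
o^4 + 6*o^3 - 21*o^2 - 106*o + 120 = (o - 4)*(o - 1)*(o + 5)*(o + 6)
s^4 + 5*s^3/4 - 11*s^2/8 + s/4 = s*(s - 1/2)*(s - 1/4)*(s + 2)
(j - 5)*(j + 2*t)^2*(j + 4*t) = j^4 + 8*j^3*t - 5*j^3 + 20*j^2*t^2 - 40*j^2*t + 16*j*t^3 - 100*j*t^2 - 80*t^3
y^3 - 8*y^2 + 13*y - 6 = (y - 6)*(y - 1)^2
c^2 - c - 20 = (c - 5)*(c + 4)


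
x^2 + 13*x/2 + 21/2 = (x + 3)*(x + 7/2)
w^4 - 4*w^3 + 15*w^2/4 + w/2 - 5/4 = (w - 5/2)*(w - 1)^2*(w + 1/2)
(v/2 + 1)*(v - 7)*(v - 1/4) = v^3/2 - 21*v^2/8 - 51*v/8 + 7/4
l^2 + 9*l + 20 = (l + 4)*(l + 5)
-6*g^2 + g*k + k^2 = (-2*g + k)*(3*g + k)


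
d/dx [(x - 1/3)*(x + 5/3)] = 2*x + 4/3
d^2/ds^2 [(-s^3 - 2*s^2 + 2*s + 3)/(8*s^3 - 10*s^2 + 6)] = (-52*s^6 + 96*s^5 + 240*s^4 - 277*s^3 - 9*s^2 - 45*s + 27)/(64*s^9 - 240*s^8 + 300*s^7 + 19*s^6 - 360*s^5 + 225*s^4 + 108*s^3 - 135*s^2 + 27)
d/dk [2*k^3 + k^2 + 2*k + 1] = 6*k^2 + 2*k + 2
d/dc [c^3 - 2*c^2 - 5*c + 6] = 3*c^2 - 4*c - 5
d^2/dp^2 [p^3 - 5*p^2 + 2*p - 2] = 6*p - 10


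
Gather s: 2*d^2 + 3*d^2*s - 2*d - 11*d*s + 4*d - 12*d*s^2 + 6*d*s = 2*d^2 - 12*d*s^2 + 2*d + s*(3*d^2 - 5*d)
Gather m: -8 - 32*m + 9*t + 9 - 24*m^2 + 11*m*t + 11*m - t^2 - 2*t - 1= -24*m^2 + m*(11*t - 21) - t^2 + 7*t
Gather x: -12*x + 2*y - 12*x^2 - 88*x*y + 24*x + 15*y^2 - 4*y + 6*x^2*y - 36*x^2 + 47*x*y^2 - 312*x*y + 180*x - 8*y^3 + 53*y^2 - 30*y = x^2*(6*y - 48) + x*(47*y^2 - 400*y + 192) - 8*y^3 + 68*y^2 - 32*y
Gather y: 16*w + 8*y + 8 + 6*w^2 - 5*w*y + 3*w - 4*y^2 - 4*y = 6*w^2 + 19*w - 4*y^2 + y*(4 - 5*w) + 8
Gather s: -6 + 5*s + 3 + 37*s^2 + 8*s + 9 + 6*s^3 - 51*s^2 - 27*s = 6*s^3 - 14*s^2 - 14*s + 6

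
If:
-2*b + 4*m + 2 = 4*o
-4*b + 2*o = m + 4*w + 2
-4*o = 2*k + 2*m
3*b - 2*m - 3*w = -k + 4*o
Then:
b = -w - 4/13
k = 2*w + 4/13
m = -w - 7/13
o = 3/26 - w/2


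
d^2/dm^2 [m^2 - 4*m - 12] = 2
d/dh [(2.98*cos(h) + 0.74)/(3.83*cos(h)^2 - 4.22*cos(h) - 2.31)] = (11.4134*cos(h)^2 + 5.6684*cos(h) + 3.761)*sin(h)/(14.6689*cos(h)^4 - 32.3252*cos(h)^3 + 0.113799999999998*cos(h)^2 + 19.4964*cos(h) + 5.3361)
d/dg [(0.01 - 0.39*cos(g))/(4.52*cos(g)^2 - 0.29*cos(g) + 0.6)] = (-1.7628*cos(g)^2 + 0.0904*cos(g) + 0.2311)*sin(g)/(20.4304*cos(g)^4 - 2.6216*cos(g)^3 + 5.5081*cos(g)^2 - 0.348*cos(g) + 0.36)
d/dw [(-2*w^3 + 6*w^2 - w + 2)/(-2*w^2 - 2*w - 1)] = (4*w^4 + 8*w^3 - 8*w^2 - 4*w + 5)/(4*w^4 + 8*w^3 + 8*w^2 + 4*w + 1)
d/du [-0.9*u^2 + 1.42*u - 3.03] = 1.42 - 1.8*u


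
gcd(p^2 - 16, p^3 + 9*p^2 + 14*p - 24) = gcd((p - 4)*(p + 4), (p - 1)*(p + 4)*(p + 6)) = p + 4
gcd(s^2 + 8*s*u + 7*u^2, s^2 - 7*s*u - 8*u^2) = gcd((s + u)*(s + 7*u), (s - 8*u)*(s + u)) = s + u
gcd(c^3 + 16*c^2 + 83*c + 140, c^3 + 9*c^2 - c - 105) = c^2 + 12*c + 35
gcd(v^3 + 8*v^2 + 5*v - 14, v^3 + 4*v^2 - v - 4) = v - 1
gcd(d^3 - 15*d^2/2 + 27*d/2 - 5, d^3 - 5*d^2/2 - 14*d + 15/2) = d^2 - 11*d/2 + 5/2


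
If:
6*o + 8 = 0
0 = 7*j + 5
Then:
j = -5/7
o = -4/3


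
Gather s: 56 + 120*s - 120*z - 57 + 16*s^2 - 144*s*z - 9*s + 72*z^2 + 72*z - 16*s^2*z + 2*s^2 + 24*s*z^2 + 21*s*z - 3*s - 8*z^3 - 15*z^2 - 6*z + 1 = s^2*(18 - 16*z) + s*(24*z^2 - 123*z + 108) - 8*z^3 + 57*z^2 - 54*z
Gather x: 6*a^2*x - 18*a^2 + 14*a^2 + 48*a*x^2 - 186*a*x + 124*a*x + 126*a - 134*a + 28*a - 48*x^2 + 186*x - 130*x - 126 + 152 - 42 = -4*a^2 + 20*a + x^2*(48*a - 48) + x*(6*a^2 - 62*a + 56) - 16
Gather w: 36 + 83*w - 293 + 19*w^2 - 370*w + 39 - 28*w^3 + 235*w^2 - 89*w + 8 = -28*w^3 + 254*w^2 - 376*w - 210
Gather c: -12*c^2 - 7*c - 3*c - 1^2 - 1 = -12*c^2 - 10*c - 2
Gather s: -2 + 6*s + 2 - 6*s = 0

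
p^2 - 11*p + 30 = (p - 6)*(p - 5)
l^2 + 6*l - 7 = (l - 1)*(l + 7)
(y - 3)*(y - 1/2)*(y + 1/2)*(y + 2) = y^4 - y^3 - 25*y^2/4 + y/4 + 3/2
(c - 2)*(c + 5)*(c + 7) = c^3 + 10*c^2 + 11*c - 70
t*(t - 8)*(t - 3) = t^3 - 11*t^2 + 24*t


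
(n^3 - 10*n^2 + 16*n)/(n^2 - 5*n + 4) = n*(n^2 - 10*n + 16)/(n^2 - 5*n + 4)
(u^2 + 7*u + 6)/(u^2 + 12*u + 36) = (u + 1)/(u + 6)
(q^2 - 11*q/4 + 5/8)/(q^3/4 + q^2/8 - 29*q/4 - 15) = (8*q^2 - 22*q + 5)/(2*q^3 + q^2 - 58*q - 120)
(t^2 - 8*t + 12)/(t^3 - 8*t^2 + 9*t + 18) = (t - 2)/(t^2 - 2*t - 3)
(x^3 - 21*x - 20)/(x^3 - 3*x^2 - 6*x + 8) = (x^3 - 21*x - 20)/(x^3 - 3*x^2 - 6*x + 8)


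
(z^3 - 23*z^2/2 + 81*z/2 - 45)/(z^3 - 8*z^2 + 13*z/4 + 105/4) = 2*(z^2 - 9*z + 18)/(2*z^2 - 11*z - 21)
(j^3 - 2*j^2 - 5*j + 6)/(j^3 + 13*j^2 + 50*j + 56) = (j^2 - 4*j + 3)/(j^2 + 11*j + 28)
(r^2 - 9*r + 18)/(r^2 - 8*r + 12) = (r - 3)/(r - 2)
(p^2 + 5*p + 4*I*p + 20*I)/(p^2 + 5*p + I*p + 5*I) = (p + 4*I)/(p + I)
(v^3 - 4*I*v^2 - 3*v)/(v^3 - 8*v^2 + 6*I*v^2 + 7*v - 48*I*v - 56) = v*(v - 3*I)/(v^2 + v*(-8 + 7*I) - 56*I)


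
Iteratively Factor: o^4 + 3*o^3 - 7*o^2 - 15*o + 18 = (o + 3)*(o^3 - 7*o + 6) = (o - 1)*(o + 3)*(o^2 + o - 6) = (o - 1)*(o + 3)^2*(o - 2)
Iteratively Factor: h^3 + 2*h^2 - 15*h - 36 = (h + 3)*(h^2 - h - 12) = (h + 3)^2*(h - 4)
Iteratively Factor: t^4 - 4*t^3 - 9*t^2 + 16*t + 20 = (t - 2)*(t^3 - 2*t^2 - 13*t - 10) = (t - 5)*(t - 2)*(t^2 + 3*t + 2) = (t - 5)*(t - 2)*(t + 2)*(t + 1)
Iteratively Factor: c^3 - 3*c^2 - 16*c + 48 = (c + 4)*(c^2 - 7*c + 12) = (c - 4)*(c + 4)*(c - 3)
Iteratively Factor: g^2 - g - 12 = (g + 3)*(g - 4)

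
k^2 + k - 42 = (k - 6)*(k + 7)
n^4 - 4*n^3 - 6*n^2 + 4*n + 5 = (n - 5)*(n - 1)*(n + 1)^2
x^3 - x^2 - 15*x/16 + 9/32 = (x - 3/2)*(x - 1/4)*(x + 3/4)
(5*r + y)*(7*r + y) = 35*r^2 + 12*r*y + y^2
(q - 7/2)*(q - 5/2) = q^2 - 6*q + 35/4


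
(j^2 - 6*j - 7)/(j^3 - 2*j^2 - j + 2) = (j - 7)/(j^2 - 3*j + 2)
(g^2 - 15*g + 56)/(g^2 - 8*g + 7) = (g - 8)/(g - 1)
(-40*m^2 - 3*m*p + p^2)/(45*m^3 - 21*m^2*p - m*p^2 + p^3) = (-8*m + p)/(9*m^2 - 6*m*p + p^2)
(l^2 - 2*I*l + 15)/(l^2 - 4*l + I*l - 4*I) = (l^2 - 2*I*l + 15)/(l^2 + l*(-4 + I) - 4*I)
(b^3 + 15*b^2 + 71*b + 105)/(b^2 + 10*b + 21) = b + 5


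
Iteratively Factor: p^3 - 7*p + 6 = (p - 2)*(p^2 + 2*p - 3) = (p - 2)*(p + 3)*(p - 1)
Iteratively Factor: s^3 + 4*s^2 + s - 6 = (s - 1)*(s^2 + 5*s + 6) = (s - 1)*(s + 2)*(s + 3)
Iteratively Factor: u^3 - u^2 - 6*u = (u - 3)*(u^2 + 2*u) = u*(u - 3)*(u + 2)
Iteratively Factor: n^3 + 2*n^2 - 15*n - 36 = (n + 3)*(n^2 - n - 12) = (n + 3)^2*(n - 4)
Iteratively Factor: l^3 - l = (l)*(l^2 - 1) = l*(l - 1)*(l + 1)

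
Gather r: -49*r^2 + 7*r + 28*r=-49*r^2 + 35*r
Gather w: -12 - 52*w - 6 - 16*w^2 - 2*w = -16*w^2 - 54*w - 18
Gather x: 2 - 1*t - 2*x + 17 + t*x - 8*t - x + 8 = -9*t + x*(t - 3) + 27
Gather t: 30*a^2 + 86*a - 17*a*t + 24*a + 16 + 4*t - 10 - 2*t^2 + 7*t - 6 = 30*a^2 + 110*a - 2*t^2 + t*(11 - 17*a)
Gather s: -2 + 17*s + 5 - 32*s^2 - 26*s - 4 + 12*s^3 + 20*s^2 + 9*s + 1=12*s^3 - 12*s^2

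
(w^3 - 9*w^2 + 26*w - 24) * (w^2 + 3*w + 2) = w^5 - 6*w^4 + w^3 + 36*w^2 - 20*w - 48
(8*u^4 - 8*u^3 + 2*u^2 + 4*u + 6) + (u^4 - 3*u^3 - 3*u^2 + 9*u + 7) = 9*u^4 - 11*u^3 - u^2 + 13*u + 13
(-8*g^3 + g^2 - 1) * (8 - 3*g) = 24*g^4 - 67*g^3 + 8*g^2 + 3*g - 8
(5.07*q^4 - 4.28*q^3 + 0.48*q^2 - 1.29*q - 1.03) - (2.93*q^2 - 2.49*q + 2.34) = 5.07*q^4 - 4.28*q^3 - 2.45*q^2 + 1.2*q - 3.37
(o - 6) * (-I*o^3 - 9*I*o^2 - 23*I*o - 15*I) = -I*o^4 - 3*I*o^3 + 31*I*o^2 + 123*I*o + 90*I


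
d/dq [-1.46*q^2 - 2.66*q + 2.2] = -2.92*q - 2.66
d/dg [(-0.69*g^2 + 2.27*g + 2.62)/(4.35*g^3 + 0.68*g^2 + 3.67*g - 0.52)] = (3.0015*g^4 - 19.749*g^3 - 38.2669*g^2 - 2.8456*g - 10.7958)/(18.9225*g^6 + 5.916*g^5 + 32.3914*g^4 + 0.4672*g^3 + 12.7617*g^2 - 3.8168*g + 0.2704)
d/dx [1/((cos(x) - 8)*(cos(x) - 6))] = 2*(cos(x) - 7)*sin(x)/((cos(x) - 8)^2*(cos(x) - 6)^2)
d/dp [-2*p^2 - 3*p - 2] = -4*p - 3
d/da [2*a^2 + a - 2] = 4*a + 1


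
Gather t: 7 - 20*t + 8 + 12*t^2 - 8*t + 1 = 12*t^2 - 28*t + 16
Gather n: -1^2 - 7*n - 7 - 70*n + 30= 22 - 77*n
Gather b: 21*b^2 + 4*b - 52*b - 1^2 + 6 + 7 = 21*b^2 - 48*b + 12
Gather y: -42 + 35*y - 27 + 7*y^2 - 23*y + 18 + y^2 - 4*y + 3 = 8*y^2 + 8*y - 48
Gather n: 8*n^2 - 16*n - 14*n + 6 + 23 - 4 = 8*n^2 - 30*n + 25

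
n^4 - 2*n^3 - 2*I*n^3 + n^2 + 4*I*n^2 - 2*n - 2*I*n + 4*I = (n - 2)*(n - 2*I)*(n - I)*(n + I)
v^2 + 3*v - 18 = (v - 3)*(v + 6)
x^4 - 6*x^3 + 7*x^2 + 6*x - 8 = (x - 4)*(x - 2)*(x - 1)*(x + 1)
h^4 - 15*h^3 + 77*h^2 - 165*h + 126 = (h - 7)*(h - 3)^2*(h - 2)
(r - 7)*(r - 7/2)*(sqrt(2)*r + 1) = sqrt(2)*r^3 - 21*sqrt(2)*r^2/2 + r^2 - 21*r/2 + 49*sqrt(2)*r/2 + 49/2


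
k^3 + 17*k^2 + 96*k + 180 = (k + 5)*(k + 6)^2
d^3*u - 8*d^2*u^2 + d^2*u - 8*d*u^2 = d*(d - 8*u)*(d*u + u)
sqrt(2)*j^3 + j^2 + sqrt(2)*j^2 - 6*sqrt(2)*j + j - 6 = (j - 2)*(j + 3)*(sqrt(2)*j + 1)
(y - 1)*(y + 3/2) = y^2 + y/2 - 3/2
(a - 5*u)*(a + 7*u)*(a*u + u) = a^3*u + 2*a^2*u^2 + a^2*u - 35*a*u^3 + 2*a*u^2 - 35*u^3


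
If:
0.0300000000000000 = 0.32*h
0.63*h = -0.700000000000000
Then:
No Solution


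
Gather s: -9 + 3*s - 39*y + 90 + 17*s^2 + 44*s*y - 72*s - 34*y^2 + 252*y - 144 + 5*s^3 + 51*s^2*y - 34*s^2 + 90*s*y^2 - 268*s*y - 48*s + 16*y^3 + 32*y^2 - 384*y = 5*s^3 + s^2*(51*y - 17) + s*(90*y^2 - 224*y - 117) + 16*y^3 - 2*y^2 - 171*y - 63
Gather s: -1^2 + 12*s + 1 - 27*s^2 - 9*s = -27*s^2 + 3*s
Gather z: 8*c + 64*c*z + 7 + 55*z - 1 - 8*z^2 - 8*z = 8*c - 8*z^2 + z*(64*c + 47) + 6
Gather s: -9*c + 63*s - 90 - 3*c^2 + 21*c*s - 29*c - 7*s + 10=-3*c^2 - 38*c + s*(21*c + 56) - 80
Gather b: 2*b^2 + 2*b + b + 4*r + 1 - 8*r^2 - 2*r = 2*b^2 + 3*b - 8*r^2 + 2*r + 1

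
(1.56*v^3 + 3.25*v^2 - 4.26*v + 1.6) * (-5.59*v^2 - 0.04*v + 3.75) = -8.7204*v^5 - 18.2299*v^4 + 29.5334*v^3 + 3.4139*v^2 - 16.039*v + 6.0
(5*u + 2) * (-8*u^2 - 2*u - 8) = -40*u^3 - 26*u^2 - 44*u - 16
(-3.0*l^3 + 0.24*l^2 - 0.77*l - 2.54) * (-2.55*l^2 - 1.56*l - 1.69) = 7.65*l^5 + 4.068*l^4 + 6.6591*l^3 + 7.2726*l^2 + 5.2637*l + 4.2926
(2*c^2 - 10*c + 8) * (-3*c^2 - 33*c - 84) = -6*c^4 - 36*c^3 + 138*c^2 + 576*c - 672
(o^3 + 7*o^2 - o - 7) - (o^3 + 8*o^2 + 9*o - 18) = -o^2 - 10*o + 11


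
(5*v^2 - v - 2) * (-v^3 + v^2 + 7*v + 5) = -5*v^5 + 6*v^4 + 36*v^3 + 16*v^2 - 19*v - 10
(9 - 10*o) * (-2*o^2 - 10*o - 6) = 20*o^3 + 82*o^2 - 30*o - 54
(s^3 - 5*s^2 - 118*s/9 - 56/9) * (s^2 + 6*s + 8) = s^5 + s^4 - 316*s^3/9 - 1124*s^2/9 - 1280*s/9 - 448/9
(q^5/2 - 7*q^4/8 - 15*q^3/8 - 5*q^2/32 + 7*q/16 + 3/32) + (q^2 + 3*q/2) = q^5/2 - 7*q^4/8 - 15*q^3/8 + 27*q^2/32 + 31*q/16 + 3/32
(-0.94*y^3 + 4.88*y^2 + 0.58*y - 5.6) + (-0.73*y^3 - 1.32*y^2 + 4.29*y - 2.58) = -1.67*y^3 + 3.56*y^2 + 4.87*y - 8.18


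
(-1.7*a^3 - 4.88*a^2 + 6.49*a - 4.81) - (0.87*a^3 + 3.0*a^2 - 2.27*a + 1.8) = -2.57*a^3 - 7.88*a^2 + 8.76*a - 6.61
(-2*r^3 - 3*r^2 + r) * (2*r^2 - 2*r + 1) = -4*r^5 - 2*r^4 + 6*r^3 - 5*r^2 + r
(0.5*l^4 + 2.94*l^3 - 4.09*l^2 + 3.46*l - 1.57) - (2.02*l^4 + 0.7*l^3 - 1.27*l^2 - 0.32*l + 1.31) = -1.52*l^4 + 2.24*l^3 - 2.82*l^2 + 3.78*l - 2.88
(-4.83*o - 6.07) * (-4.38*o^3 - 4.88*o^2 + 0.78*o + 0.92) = 21.1554*o^4 + 50.157*o^3 + 25.8542*o^2 - 9.1782*o - 5.5844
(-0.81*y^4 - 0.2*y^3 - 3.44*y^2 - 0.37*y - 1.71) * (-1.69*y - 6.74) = 1.3689*y^5 + 5.7974*y^4 + 7.1616*y^3 + 23.8109*y^2 + 5.3837*y + 11.5254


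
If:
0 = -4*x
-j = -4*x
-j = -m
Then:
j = 0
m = 0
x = 0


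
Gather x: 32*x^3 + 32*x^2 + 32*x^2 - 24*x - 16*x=32*x^3 + 64*x^2 - 40*x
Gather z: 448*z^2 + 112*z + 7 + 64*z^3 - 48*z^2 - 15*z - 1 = 64*z^3 + 400*z^2 + 97*z + 6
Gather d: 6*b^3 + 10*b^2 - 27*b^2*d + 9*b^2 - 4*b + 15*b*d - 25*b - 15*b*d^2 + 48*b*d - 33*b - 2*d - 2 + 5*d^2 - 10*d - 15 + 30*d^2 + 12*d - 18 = 6*b^3 + 19*b^2 - 62*b + d^2*(35 - 15*b) + d*(-27*b^2 + 63*b) - 35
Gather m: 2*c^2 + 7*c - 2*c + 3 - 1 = 2*c^2 + 5*c + 2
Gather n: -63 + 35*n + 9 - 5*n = 30*n - 54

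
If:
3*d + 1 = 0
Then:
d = -1/3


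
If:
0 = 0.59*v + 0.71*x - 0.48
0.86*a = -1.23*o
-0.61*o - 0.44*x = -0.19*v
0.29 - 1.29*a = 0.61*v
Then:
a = -0.04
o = 0.03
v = 0.57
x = 0.20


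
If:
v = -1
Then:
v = -1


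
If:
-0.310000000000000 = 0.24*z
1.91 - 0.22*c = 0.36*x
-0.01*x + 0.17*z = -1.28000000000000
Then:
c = -164.84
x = 106.04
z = -1.29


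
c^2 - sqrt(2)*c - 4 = (c - 2*sqrt(2))*(c + sqrt(2))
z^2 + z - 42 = (z - 6)*(z + 7)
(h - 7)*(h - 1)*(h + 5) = h^3 - 3*h^2 - 33*h + 35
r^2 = r^2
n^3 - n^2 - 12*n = n*(n - 4)*(n + 3)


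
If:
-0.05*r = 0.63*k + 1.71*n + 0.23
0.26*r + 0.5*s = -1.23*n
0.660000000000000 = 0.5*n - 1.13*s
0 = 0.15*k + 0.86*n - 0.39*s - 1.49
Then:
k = -9.17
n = 3.84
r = -20.29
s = 1.11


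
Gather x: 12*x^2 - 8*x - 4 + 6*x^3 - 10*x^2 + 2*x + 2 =6*x^3 + 2*x^2 - 6*x - 2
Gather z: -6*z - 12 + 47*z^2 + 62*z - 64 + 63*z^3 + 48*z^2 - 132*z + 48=63*z^3 + 95*z^2 - 76*z - 28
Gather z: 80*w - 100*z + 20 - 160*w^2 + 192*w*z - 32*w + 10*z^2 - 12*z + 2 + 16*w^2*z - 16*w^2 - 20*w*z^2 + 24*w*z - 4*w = -176*w^2 + 44*w + z^2*(10 - 20*w) + z*(16*w^2 + 216*w - 112) + 22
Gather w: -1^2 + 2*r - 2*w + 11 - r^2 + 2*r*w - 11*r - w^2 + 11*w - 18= -r^2 - 9*r - w^2 + w*(2*r + 9) - 8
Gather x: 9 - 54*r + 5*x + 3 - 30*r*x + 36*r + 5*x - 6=-18*r + x*(10 - 30*r) + 6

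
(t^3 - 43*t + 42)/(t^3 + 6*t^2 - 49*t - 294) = (t^2 - 7*t + 6)/(t^2 - t - 42)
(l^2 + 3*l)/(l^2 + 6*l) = (l + 3)/(l + 6)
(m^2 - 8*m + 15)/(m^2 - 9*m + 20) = (m - 3)/(m - 4)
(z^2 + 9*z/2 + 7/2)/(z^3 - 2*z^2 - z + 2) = (z + 7/2)/(z^2 - 3*z + 2)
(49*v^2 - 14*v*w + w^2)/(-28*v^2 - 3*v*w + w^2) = (-7*v + w)/(4*v + w)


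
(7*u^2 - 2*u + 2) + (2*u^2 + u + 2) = 9*u^2 - u + 4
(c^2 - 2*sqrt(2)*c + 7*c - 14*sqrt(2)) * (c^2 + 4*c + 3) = c^4 - 2*sqrt(2)*c^3 + 11*c^3 - 22*sqrt(2)*c^2 + 31*c^2 - 62*sqrt(2)*c + 21*c - 42*sqrt(2)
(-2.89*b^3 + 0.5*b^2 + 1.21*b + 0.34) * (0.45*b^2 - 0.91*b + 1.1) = -1.3005*b^5 + 2.8549*b^4 - 3.0895*b^3 - 0.3981*b^2 + 1.0216*b + 0.374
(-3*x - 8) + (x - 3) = -2*x - 11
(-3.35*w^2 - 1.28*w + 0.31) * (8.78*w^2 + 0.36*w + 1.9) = -29.413*w^4 - 12.4444*w^3 - 4.104*w^2 - 2.3204*w + 0.589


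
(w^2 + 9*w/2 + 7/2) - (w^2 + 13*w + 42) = -17*w/2 - 77/2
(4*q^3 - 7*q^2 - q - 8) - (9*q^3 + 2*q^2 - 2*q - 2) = -5*q^3 - 9*q^2 + q - 6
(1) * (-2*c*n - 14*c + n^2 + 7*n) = -2*c*n - 14*c + n^2 + 7*n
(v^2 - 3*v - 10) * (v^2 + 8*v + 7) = v^4 + 5*v^3 - 27*v^2 - 101*v - 70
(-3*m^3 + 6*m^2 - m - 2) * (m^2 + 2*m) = -3*m^5 + 11*m^3 - 4*m^2 - 4*m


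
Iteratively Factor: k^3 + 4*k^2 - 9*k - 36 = (k - 3)*(k^2 + 7*k + 12) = (k - 3)*(k + 4)*(k + 3)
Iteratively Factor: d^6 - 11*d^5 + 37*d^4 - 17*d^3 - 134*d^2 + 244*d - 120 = (d - 2)*(d^5 - 9*d^4 + 19*d^3 + 21*d^2 - 92*d + 60) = (d - 2)*(d - 1)*(d^4 - 8*d^3 + 11*d^2 + 32*d - 60) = (d - 2)*(d - 1)*(d + 2)*(d^3 - 10*d^2 + 31*d - 30) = (d - 3)*(d - 2)*(d - 1)*(d + 2)*(d^2 - 7*d + 10) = (d - 3)*(d - 2)^2*(d - 1)*(d + 2)*(d - 5)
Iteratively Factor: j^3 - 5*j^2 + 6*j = (j - 2)*(j^2 - 3*j) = j*(j - 2)*(j - 3)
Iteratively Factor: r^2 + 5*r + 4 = (r + 1)*(r + 4)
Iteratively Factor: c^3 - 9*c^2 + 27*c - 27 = (c - 3)*(c^2 - 6*c + 9) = (c - 3)^2*(c - 3)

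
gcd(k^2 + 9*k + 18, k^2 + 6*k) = k + 6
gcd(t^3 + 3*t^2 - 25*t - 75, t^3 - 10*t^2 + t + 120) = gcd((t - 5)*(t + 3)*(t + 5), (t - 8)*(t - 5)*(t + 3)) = t^2 - 2*t - 15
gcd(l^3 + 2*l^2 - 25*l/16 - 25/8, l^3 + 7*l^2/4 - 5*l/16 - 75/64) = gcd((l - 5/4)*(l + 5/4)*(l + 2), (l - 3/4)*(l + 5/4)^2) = l + 5/4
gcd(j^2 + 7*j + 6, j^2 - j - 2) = j + 1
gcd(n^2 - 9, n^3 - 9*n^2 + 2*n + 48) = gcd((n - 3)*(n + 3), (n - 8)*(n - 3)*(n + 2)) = n - 3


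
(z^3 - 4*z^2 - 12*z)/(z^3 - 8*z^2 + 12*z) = (z + 2)/(z - 2)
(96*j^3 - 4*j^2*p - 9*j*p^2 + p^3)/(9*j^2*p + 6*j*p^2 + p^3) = (32*j^2 - 12*j*p + p^2)/(p*(3*j + p))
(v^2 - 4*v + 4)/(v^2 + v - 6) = (v - 2)/(v + 3)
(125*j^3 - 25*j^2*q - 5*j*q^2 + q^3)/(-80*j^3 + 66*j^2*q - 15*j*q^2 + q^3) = (-25*j^2 + q^2)/(16*j^2 - 10*j*q + q^2)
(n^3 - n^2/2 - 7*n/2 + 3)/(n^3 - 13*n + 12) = (n^2 + n/2 - 3)/(n^2 + n - 12)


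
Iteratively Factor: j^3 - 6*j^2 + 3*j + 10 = (j - 2)*(j^2 - 4*j - 5) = (j - 5)*(j - 2)*(j + 1)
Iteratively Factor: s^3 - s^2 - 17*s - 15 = (s + 3)*(s^2 - 4*s - 5) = (s - 5)*(s + 3)*(s + 1)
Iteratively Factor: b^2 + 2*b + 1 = (b + 1)*(b + 1)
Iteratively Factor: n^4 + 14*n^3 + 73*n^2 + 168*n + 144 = (n + 3)*(n^3 + 11*n^2 + 40*n + 48) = (n + 3)*(n + 4)*(n^2 + 7*n + 12) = (n + 3)^2*(n + 4)*(n + 4)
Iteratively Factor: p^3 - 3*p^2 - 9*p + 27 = (p - 3)*(p^2 - 9) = (p - 3)*(p + 3)*(p - 3)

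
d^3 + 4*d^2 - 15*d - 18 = (d - 3)*(d + 1)*(d + 6)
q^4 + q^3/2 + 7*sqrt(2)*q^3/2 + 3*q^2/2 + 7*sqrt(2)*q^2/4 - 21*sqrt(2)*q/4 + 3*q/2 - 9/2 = (q - 1)*(q + 3/2)*(q + sqrt(2)/2)*(q + 3*sqrt(2))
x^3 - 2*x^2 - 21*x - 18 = (x - 6)*(x + 1)*(x + 3)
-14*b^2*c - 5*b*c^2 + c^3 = c*(-7*b + c)*(2*b + c)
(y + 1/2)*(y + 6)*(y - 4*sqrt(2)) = y^3 - 4*sqrt(2)*y^2 + 13*y^2/2 - 26*sqrt(2)*y + 3*y - 12*sqrt(2)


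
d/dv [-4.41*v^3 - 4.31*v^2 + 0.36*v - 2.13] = -13.23*v^2 - 8.62*v + 0.36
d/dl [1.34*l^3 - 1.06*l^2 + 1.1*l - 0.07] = 4.02*l^2 - 2.12*l + 1.1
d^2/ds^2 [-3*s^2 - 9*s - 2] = -6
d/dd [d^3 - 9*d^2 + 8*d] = 3*d^2 - 18*d + 8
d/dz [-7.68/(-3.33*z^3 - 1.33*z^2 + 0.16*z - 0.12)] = (-76.7232*z^2 - 20.4288*z + 1.2288)/(3.33*z^3 + 1.33*z^2 - 0.16*z + 0.12)^2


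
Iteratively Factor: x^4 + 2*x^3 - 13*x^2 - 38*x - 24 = (x + 1)*(x^3 + x^2 - 14*x - 24) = (x + 1)*(x + 3)*(x^2 - 2*x - 8) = (x - 4)*(x + 1)*(x + 3)*(x + 2)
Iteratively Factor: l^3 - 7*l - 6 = (l + 2)*(l^2 - 2*l - 3) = (l + 1)*(l + 2)*(l - 3)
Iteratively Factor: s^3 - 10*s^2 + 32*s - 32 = (s - 4)*(s^2 - 6*s + 8) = (s - 4)^2*(s - 2)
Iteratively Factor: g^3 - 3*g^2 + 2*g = (g - 2)*(g^2 - g) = g*(g - 2)*(g - 1)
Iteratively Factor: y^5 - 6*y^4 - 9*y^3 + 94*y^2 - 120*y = (y - 5)*(y^4 - y^3 - 14*y^2 + 24*y) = (y - 5)*(y - 3)*(y^3 + 2*y^2 - 8*y) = y*(y - 5)*(y - 3)*(y^2 + 2*y - 8) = y*(y - 5)*(y - 3)*(y - 2)*(y + 4)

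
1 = 1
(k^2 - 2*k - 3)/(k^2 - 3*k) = (k + 1)/k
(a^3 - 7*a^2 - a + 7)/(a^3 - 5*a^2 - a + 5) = (a - 7)/(a - 5)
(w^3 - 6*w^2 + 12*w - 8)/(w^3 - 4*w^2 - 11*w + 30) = (w^2 - 4*w + 4)/(w^2 - 2*w - 15)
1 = 1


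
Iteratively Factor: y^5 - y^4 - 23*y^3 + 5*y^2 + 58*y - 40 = (y + 2)*(y^4 - 3*y^3 - 17*y^2 + 39*y - 20) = (y - 5)*(y + 2)*(y^3 + 2*y^2 - 7*y + 4) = (y - 5)*(y - 1)*(y + 2)*(y^2 + 3*y - 4) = (y - 5)*(y - 1)^2*(y + 2)*(y + 4)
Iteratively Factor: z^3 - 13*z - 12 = (z + 1)*(z^2 - z - 12) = (z + 1)*(z + 3)*(z - 4)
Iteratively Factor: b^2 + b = (b)*(b + 1)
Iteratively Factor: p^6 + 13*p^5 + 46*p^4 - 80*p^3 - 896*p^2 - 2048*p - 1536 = (p + 2)*(p^5 + 11*p^4 + 24*p^3 - 128*p^2 - 640*p - 768) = (p - 4)*(p + 2)*(p^4 + 15*p^3 + 84*p^2 + 208*p + 192) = (p - 4)*(p + 2)*(p + 4)*(p^3 + 11*p^2 + 40*p + 48) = (p - 4)*(p + 2)*(p + 4)^2*(p^2 + 7*p + 12) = (p - 4)*(p + 2)*(p + 3)*(p + 4)^2*(p + 4)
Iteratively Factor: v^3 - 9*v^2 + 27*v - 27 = (v - 3)*(v^2 - 6*v + 9) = (v - 3)^2*(v - 3)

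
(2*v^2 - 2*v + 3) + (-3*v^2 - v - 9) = -v^2 - 3*v - 6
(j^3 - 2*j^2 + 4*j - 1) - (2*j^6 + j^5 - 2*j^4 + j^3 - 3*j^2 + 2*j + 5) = -2*j^6 - j^5 + 2*j^4 + j^2 + 2*j - 6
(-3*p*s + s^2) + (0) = -3*p*s + s^2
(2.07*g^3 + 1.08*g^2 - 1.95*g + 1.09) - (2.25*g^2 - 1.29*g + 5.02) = 2.07*g^3 - 1.17*g^2 - 0.66*g - 3.93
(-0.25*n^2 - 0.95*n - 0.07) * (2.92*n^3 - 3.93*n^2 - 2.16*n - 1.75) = -0.73*n^5 - 1.7915*n^4 + 4.0691*n^3 + 2.7646*n^2 + 1.8137*n + 0.1225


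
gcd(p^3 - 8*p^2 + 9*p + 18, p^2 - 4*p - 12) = p - 6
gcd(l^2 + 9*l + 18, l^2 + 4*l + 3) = l + 3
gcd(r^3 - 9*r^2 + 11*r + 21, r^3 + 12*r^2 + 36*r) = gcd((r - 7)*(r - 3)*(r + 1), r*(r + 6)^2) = 1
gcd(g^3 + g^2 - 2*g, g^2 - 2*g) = g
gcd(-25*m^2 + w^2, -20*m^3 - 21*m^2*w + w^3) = -5*m + w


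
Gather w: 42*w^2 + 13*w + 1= 42*w^2 + 13*w + 1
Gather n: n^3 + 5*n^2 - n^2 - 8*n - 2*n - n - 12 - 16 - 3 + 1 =n^3 + 4*n^2 - 11*n - 30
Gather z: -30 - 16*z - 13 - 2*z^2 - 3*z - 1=-2*z^2 - 19*z - 44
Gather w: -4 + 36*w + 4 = 36*w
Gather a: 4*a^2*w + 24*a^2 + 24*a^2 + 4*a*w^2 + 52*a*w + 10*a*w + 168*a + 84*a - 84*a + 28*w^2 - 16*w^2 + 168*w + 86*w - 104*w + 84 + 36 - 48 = a^2*(4*w + 48) + a*(4*w^2 + 62*w + 168) + 12*w^2 + 150*w + 72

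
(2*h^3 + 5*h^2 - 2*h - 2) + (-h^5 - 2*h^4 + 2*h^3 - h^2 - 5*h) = -h^5 - 2*h^4 + 4*h^3 + 4*h^2 - 7*h - 2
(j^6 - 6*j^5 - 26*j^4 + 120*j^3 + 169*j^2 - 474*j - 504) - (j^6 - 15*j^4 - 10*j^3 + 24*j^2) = -6*j^5 - 11*j^4 + 130*j^3 + 145*j^2 - 474*j - 504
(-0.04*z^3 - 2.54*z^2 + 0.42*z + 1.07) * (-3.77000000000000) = 0.1508*z^3 + 9.5758*z^2 - 1.5834*z - 4.0339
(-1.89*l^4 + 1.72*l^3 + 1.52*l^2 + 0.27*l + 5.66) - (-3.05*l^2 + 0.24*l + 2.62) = -1.89*l^4 + 1.72*l^3 + 4.57*l^2 + 0.03*l + 3.04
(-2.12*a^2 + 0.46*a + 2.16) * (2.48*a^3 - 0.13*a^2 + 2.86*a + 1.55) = -5.2576*a^5 + 1.4164*a^4 - 0.7662*a^3 - 2.2512*a^2 + 6.8906*a + 3.348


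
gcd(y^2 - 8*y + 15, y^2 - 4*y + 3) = y - 3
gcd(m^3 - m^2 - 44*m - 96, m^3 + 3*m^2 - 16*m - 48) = m^2 + 7*m + 12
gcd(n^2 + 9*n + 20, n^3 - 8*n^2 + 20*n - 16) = 1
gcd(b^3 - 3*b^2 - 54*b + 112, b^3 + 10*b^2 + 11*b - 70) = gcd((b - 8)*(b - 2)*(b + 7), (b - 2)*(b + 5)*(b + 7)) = b^2 + 5*b - 14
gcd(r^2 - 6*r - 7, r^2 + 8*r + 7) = r + 1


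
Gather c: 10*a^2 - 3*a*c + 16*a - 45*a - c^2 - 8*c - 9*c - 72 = 10*a^2 - 29*a - c^2 + c*(-3*a - 17) - 72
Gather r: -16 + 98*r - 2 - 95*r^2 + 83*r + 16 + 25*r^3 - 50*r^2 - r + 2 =25*r^3 - 145*r^2 + 180*r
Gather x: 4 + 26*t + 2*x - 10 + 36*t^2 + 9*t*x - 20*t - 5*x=36*t^2 + 6*t + x*(9*t - 3) - 6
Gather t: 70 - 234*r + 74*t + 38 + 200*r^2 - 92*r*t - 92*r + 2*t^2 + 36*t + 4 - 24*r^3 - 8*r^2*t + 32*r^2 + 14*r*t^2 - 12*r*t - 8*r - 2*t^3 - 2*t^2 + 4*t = -24*r^3 + 232*r^2 + 14*r*t^2 - 334*r - 2*t^3 + t*(-8*r^2 - 104*r + 114) + 112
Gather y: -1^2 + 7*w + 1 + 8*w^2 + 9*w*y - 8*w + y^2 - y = 8*w^2 - w + y^2 + y*(9*w - 1)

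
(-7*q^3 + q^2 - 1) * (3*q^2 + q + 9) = -21*q^5 - 4*q^4 - 62*q^3 + 6*q^2 - q - 9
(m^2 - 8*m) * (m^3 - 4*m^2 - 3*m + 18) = m^5 - 12*m^4 + 29*m^3 + 42*m^2 - 144*m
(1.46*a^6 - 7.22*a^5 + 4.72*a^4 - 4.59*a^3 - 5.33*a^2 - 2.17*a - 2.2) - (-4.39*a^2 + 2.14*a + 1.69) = 1.46*a^6 - 7.22*a^5 + 4.72*a^4 - 4.59*a^3 - 0.94*a^2 - 4.31*a - 3.89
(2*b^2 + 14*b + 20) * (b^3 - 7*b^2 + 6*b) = 2*b^5 - 66*b^3 - 56*b^2 + 120*b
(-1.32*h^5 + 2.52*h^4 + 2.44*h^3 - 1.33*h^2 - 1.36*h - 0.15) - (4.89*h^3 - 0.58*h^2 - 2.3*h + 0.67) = -1.32*h^5 + 2.52*h^4 - 2.45*h^3 - 0.75*h^2 + 0.94*h - 0.82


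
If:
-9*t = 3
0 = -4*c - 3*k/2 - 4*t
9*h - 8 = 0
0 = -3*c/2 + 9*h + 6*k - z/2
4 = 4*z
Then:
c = 11/15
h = 8/9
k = -16/15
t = -1/3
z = 1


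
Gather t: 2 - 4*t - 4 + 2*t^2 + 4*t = 2*t^2 - 2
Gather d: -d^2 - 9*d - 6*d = -d^2 - 15*d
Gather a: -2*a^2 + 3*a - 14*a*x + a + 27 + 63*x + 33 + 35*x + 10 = -2*a^2 + a*(4 - 14*x) + 98*x + 70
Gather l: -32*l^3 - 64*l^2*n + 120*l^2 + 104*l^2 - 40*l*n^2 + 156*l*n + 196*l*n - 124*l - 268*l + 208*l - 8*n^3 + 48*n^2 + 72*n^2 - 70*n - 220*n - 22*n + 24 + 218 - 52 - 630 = -32*l^3 + l^2*(224 - 64*n) + l*(-40*n^2 + 352*n - 184) - 8*n^3 + 120*n^2 - 312*n - 440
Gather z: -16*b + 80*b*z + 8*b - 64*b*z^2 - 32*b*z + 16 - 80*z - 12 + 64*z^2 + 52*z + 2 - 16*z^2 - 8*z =-8*b + z^2*(48 - 64*b) + z*(48*b - 36) + 6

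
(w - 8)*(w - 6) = w^2 - 14*w + 48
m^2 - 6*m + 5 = (m - 5)*(m - 1)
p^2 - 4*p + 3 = (p - 3)*(p - 1)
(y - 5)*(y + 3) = y^2 - 2*y - 15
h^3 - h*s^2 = h*(h - s)*(h + s)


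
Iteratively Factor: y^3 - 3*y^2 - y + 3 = (y - 1)*(y^2 - 2*y - 3) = (y - 3)*(y - 1)*(y + 1)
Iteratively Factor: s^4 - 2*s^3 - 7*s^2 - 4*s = (s)*(s^3 - 2*s^2 - 7*s - 4) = s*(s + 1)*(s^2 - 3*s - 4) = s*(s + 1)^2*(s - 4)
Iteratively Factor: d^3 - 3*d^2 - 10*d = (d + 2)*(d^2 - 5*d) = d*(d + 2)*(d - 5)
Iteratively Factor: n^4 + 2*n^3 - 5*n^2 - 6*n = (n)*(n^3 + 2*n^2 - 5*n - 6) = n*(n - 2)*(n^2 + 4*n + 3) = n*(n - 2)*(n + 1)*(n + 3)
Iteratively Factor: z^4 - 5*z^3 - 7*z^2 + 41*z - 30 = (z - 5)*(z^3 - 7*z + 6) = (z - 5)*(z - 1)*(z^2 + z - 6) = (z - 5)*(z - 1)*(z + 3)*(z - 2)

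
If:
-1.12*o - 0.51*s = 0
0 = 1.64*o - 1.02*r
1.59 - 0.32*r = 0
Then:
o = 3.09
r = 4.97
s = -6.79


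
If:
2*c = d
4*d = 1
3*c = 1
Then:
No Solution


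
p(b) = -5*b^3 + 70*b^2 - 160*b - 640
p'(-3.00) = -715.00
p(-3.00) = 605.00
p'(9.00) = -115.00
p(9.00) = -55.00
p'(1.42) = 8.55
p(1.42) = -740.37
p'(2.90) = 119.85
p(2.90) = -637.24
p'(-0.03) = -164.21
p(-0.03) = -635.14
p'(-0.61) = -250.98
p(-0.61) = -515.22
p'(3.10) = 129.85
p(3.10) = -612.26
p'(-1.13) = -337.35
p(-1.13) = -362.60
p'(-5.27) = -1314.39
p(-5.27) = 2879.12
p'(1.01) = -33.90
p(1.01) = -735.34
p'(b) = -15*b^2 + 140*b - 160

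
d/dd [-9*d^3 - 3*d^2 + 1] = 3*d*(-9*d - 2)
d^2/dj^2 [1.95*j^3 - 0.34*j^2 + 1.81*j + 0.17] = 11.7*j - 0.68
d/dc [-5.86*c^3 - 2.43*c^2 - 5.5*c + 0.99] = -17.58*c^2 - 4.86*c - 5.5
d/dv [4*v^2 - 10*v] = 8*v - 10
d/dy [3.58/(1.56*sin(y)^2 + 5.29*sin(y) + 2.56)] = -(11.1696*sin(y) + 18.9382)*cos(y)/(1.56*sin(y)^2 + 5.29*sin(y) + 2.56)^2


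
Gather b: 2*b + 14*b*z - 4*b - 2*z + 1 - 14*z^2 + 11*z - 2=b*(14*z - 2) - 14*z^2 + 9*z - 1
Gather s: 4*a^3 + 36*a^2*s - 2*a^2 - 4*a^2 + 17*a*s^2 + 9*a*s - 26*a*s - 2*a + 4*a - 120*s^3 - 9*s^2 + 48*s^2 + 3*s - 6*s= 4*a^3 - 6*a^2 + 2*a - 120*s^3 + s^2*(17*a + 39) + s*(36*a^2 - 17*a - 3)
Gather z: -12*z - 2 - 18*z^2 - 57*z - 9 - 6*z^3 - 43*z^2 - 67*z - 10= -6*z^3 - 61*z^2 - 136*z - 21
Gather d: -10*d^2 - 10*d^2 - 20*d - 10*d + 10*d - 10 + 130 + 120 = -20*d^2 - 20*d + 240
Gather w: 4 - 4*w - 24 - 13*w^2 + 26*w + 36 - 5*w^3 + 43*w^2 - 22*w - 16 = -5*w^3 + 30*w^2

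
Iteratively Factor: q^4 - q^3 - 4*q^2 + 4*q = (q - 1)*(q^3 - 4*q) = q*(q - 1)*(q^2 - 4) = q*(q - 2)*(q - 1)*(q + 2)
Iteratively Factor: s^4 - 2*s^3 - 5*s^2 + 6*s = (s + 2)*(s^3 - 4*s^2 + 3*s) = s*(s + 2)*(s^2 - 4*s + 3) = s*(s - 3)*(s + 2)*(s - 1)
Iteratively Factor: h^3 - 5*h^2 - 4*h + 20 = (h - 5)*(h^2 - 4) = (h - 5)*(h - 2)*(h + 2)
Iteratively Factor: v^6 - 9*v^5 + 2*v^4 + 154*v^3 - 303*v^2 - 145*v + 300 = (v - 3)*(v^5 - 6*v^4 - 16*v^3 + 106*v^2 + 15*v - 100) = (v - 3)*(v - 1)*(v^4 - 5*v^3 - 21*v^2 + 85*v + 100) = (v - 3)*(v - 1)*(v + 4)*(v^3 - 9*v^2 + 15*v + 25) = (v - 3)*(v - 1)*(v + 1)*(v + 4)*(v^2 - 10*v + 25) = (v - 5)*(v - 3)*(v - 1)*(v + 1)*(v + 4)*(v - 5)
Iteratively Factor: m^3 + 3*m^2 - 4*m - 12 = (m + 3)*(m^2 - 4) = (m - 2)*(m + 3)*(m + 2)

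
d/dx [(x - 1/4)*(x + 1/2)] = 2*x + 1/4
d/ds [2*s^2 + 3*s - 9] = 4*s + 3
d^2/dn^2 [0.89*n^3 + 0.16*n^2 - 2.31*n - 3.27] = 5.34*n + 0.32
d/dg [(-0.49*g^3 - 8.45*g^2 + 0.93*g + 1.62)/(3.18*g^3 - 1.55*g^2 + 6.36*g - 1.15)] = (8.88178419700125e-16*g^5 + 27.6305*g^4 - 12.1476*g^3 - 66.0648*g^2 + 24.457*g - 11.3727)/(10.1124*g^6 - 9.858*g^5 + 42.8521*g^4 - 27.03*g^3 + 44.0146*g^2 - 14.628*g + 1.3225)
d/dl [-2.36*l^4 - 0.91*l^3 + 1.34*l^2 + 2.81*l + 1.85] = -9.44*l^3 - 2.73*l^2 + 2.68*l + 2.81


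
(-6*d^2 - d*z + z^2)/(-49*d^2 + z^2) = (6*d^2 + d*z - z^2)/(49*d^2 - z^2)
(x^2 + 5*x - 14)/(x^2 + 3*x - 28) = (x - 2)/(x - 4)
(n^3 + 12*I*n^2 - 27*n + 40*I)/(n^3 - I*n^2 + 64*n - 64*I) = (n + 5*I)/(n - 8*I)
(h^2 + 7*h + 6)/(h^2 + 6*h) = (h + 1)/h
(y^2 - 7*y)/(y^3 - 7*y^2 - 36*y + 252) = y/(y^2 - 36)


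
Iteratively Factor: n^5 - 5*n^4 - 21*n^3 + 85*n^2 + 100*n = (n - 5)*(n^4 - 21*n^2 - 20*n) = (n - 5)*(n + 1)*(n^3 - n^2 - 20*n) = n*(n - 5)*(n + 1)*(n^2 - n - 20) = n*(n - 5)^2*(n + 1)*(n + 4)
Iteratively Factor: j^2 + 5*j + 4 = (j + 1)*(j + 4)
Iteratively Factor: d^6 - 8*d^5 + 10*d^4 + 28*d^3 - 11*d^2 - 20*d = (d - 4)*(d^5 - 4*d^4 - 6*d^3 + 4*d^2 + 5*d) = (d - 5)*(d - 4)*(d^4 + d^3 - d^2 - d) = (d - 5)*(d - 4)*(d - 1)*(d^3 + 2*d^2 + d) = (d - 5)*(d - 4)*(d - 1)*(d + 1)*(d^2 + d) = (d - 5)*(d - 4)*(d - 1)*(d + 1)^2*(d)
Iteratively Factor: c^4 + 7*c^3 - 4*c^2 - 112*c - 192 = (c - 4)*(c^3 + 11*c^2 + 40*c + 48) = (c - 4)*(c + 4)*(c^2 + 7*c + 12) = (c - 4)*(c + 4)^2*(c + 3)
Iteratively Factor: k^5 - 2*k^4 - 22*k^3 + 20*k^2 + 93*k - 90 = (k - 2)*(k^4 - 22*k^2 - 24*k + 45) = (k - 5)*(k - 2)*(k^3 + 5*k^2 + 3*k - 9) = (k - 5)*(k - 2)*(k - 1)*(k^2 + 6*k + 9) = (k - 5)*(k - 2)*(k - 1)*(k + 3)*(k + 3)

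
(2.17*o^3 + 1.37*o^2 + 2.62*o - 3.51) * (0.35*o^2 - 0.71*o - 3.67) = 0.7595*o^5 - 1.0612*o^4 - 8.0196*o^3 - 8.1166*o^2 - 7.1233*o + 12.8817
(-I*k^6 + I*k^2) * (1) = -I*k^6 + I*k^2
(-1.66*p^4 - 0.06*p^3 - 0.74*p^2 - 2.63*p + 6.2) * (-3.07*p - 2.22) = 5.0962*p^5 + 3.8694*p^4 + 2.405*p^3 + 9.7169*p^2 - 13.1954*p - 13.764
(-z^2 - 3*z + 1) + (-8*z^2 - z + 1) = -9*z^2 - 4*z + 2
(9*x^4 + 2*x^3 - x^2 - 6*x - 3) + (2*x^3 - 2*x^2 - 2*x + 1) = 9*x^4 + 4*x^3 - 3*x^2 - 8*x - 2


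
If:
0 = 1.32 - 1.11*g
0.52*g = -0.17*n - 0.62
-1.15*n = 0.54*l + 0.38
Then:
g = 1.19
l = 14.81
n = -7.28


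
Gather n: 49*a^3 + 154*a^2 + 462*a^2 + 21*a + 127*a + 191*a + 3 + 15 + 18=49*a^3 + 616*a^2 + 339*a + 36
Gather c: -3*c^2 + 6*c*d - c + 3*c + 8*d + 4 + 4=-3*c^2 + c*(6*d + 2) + 8*d + 8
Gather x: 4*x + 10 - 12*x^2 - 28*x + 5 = -12*x^2 - 24*x + 15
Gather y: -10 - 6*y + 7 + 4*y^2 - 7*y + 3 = 4*y^2 - 13*y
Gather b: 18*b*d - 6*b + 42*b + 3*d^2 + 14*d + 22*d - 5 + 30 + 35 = b*(18*d + 36) + 3*d^2 + 36*d + 60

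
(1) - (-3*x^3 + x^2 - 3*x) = 3*x^3 - x^2 + 3*x + 1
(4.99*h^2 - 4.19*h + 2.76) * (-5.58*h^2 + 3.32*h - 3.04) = -27.8442*h^4 + 39.947*h^3 - 44.4812*h^2 + 21.9008*h - 8.3904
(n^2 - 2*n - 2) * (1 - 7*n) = -7*n^3 + 15*n^2 + 12*n - 2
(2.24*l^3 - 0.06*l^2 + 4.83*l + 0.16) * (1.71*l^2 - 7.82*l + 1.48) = 3.8304*l^5 - 17.6194*l^4 + 12.0437*l^3 - 37.5858*l^2 + 5.8972*l + 0.2368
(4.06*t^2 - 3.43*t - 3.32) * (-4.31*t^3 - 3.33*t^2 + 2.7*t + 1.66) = -17.4986*t^5 + 1.2635*t^4 + 36.6931*t^3 + 8.5342*t^2 - 14.6578*t - 5.5112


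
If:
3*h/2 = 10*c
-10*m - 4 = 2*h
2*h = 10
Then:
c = 3/4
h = 5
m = -7/5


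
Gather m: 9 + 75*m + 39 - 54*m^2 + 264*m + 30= -54*m^2 + 339*m + 78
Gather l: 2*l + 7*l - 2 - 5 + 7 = 9*l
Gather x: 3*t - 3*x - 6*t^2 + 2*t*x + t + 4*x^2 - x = -6*t^2 + 4*t + 4*x^2 + x*(2*t - 4)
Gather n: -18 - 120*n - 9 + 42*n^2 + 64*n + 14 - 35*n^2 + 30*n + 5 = 7*n^2 - 26*n - 8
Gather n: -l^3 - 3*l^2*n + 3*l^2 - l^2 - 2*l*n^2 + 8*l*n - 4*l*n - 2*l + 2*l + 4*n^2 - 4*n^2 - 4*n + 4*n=-l^3 + 2*l^2 - 2*l*n^2 + n*(-3*l^2 + 4*l)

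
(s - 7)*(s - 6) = s^2 - 13*s + 42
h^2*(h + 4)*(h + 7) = h^4 + 11*h^3 + 28*h^2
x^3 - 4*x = x*(x - 2)*(x + 2)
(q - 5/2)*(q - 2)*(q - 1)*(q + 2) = q^4 - 7*q^3/2 - 3*q^2/2 + 14*q - 10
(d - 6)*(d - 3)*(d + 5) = d^3 - 4*d^2 - 27*d + 90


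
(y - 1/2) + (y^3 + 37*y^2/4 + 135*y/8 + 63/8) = y^3 + 37*y^2/4 + 143*y/8 + 59/8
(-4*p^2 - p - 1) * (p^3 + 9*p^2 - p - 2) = -4*p^5 - 37*p^4 - 6*p^3 + 3*p + 2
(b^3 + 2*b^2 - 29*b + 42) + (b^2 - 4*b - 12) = b^3 + 3*b^2 - 33*b + 30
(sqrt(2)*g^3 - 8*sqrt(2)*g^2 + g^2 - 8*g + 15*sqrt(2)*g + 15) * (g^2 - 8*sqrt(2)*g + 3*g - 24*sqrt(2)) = sqrt(2)*g^5 - 15*g^4 - 5*sqrt(2)*g^4 - 17*sqrt(2)*g^3 + 75*g^3 + 85*sqrt(2)*g^2 + 135*g^2 - 675*g + 72*sqrt(2)*g - 360*sqrt(2)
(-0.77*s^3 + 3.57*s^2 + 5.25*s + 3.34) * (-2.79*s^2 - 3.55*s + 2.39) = 2.1483*s^5 - 7.2268*s^4 - 29.1613*s^3 - 19.4238*s^2 + 0.690500000000002*s + 7.9826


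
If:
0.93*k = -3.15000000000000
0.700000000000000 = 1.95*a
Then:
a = 0.36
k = -3.39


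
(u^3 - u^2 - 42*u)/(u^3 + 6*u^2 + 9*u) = (u^2 - u - 42)/(u^2 + 6*u + 9)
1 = 1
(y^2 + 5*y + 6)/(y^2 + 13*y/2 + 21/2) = 2*(y + 2)/(2*y + 7)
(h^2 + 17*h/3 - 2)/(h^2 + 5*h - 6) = (h - 1/3)/(h - 1)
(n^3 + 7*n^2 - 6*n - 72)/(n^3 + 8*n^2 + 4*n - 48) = (n - 3)/(n - 2)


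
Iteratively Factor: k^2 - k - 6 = (k - 3)*(k + 2)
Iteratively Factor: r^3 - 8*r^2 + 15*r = (r - 3)*(r^2 - 5*r) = (r - 5)*(r - 3)*(r)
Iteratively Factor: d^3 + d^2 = (d)*(d^2 + d) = d^2*(d + 1)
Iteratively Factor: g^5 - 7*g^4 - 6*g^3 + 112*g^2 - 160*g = (g)*(g^4 - 7*g^3 - 6*g^2 + 112*g - 160) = g*(g + 4)*(g^3 - 11*g^2 + 38*g - 40) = g*(g - 2)*(g + 4)*(g^2 - 9*g + 20) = g*(g - 4)*(g - 2)*(g + 4)*(g - 5)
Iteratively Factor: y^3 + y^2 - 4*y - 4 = (y + 2)*(y^2 - y - 2) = (y + 1)*(y + 2)*(y - 2)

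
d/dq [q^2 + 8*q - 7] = 2*q + 8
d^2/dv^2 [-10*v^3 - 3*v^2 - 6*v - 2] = -60*v - 6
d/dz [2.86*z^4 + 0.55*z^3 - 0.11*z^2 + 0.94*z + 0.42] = 11.44*z^3 + 1.65*z^2 - 0.22*z + 0.94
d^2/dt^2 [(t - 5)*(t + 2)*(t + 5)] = 6*t + 4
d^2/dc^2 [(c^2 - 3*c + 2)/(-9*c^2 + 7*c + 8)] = 12*(30*c^3 - 117*c^2 + 171*c - 79)/(729*c^6 - 1701*c^5 - 621*c^4 + 2681*c^3 + 552*c^2 - 1344*c - 512)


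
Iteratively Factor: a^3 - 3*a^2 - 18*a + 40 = (a + 4)*(a^2 - 7*a + 10) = (a - 5)*(a + 4)*(a - 2)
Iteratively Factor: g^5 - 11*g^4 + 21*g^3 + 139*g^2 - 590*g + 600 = (g - 2)*(g^4 - 9*g^3 + 3*g^2 + 145*g - 300) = (g - 5)*(g - 2)*(g^3 - 4*g^2 - 17*g + 60) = (g - 5)^2*(g - 2)*(g^2 + g - 12) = (g - 5)^2*(g - 2)*(g + 4)*(g - 3)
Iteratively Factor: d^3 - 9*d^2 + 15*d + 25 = (d - 5)*(d^2 - 4*d - 5) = (d - 5)*(d + 1)*(d - 5)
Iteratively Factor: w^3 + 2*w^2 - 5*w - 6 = (w + 3)*(w^2 - w - 2) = (w - 2)*(w + 3)*(w + 1)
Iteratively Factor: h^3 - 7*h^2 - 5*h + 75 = (h - 5)*(h^2 - 2*h - 15) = (h - 5)*(h + 3)*(h - 5)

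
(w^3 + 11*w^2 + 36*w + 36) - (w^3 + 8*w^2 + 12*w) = 3*w^2 + 24*w + 36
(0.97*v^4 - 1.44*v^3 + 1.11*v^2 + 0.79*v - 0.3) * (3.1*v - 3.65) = 3.007*v^5 - 8.0045*v^4 + 8.697*v^3 - 1.6025*v^2 - 3.8135*v + 1.095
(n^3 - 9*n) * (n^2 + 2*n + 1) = n^5 + 2*n^4 - 8*n^3 - 18*n^2 - 9*n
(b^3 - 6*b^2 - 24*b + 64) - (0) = b^3 - 6*b^2 - 24*b + 64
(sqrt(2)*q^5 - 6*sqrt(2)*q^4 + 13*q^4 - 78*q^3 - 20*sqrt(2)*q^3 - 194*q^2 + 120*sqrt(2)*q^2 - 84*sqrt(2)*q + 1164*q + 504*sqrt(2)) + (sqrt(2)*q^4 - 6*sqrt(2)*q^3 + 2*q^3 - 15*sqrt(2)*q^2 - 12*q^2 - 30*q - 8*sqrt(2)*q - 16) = sqrt(2)*q^5 - 5*sqrt(2)*q^4 + 13*q^4 - 76*q^3 - 26*sqrt(2)*q^3 - 206*q^2 + 105*sqrt(2)*q^2 - 92*sqrt(2)*q + 1134*q - 16 + 504*sqrt(2)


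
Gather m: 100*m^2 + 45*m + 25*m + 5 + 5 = 100*m^2 + 70*m + 10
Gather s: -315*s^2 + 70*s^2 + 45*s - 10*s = -245*s^2 + 35*s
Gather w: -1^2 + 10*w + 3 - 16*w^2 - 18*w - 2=-16*w^2 - 8*w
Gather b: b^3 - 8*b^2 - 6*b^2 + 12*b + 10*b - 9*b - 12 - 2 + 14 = b^3 - 14*b^2 + 13*b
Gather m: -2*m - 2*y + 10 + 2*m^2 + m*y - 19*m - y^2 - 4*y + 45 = 2*m^2 + m*(y - 21) - y^2 - 6*y + 55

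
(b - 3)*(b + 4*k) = b^2 + 4*b*k - 3*b - 12*k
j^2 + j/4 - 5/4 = (j - 1)*(j + 5/4)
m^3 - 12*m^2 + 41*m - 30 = (m - 6)*(m - 5)*(m - 1)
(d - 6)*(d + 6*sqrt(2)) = d^2 - 6*d + 6*sqrt(2)*d - 36*sqrt(2)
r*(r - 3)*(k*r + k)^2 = k^2*r^4 - k^2*r^3 - 5*k^2*r^2 - 3*k^2*r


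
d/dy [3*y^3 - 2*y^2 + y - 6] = 9*y^2 - 4*y + 1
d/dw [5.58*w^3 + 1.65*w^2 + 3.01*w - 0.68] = 16.74*w^2 + 3.3*w + 3.01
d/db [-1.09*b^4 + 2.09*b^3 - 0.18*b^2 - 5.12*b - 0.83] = -4.36*b^3 + 6.27*b^2 - 0.36*b - 5.12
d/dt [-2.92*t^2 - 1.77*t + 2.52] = -5.84*t - 1.77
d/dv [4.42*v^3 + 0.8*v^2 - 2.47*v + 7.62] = 13.26*v^2 + 1.6*v - 2.47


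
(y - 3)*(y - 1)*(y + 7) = y^3 + 3*y^2 - 25*y + 21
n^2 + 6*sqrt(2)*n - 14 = (n - sqrt(2))*(n + 7*sqrt(2))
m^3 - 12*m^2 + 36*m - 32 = (m - 8)*(m - 2)^2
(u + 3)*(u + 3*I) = u^2 + 3*u + 3*I*u + 9*I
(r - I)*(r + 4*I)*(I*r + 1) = I*r^3 - 2*r^2 + 7*I*r + 4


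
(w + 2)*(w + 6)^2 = w^3 + 14*w^2 + 60*w + 72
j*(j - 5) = j^2 - 5*j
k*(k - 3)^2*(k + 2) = k^4 - 4*k^3 - 3*k^2 + 18*k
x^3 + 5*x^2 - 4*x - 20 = (x - 2)*(x + 2)*(x + 5)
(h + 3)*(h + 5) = h^2 + 8*h + 15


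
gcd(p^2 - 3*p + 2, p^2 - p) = p - 1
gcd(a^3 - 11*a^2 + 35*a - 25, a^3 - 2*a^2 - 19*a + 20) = a^2 - 6*a + 5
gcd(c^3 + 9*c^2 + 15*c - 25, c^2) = 1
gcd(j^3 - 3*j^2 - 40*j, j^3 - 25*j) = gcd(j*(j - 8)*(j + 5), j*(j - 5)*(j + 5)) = j^2 + 5*j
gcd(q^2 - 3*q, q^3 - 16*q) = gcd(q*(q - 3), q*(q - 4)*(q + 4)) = q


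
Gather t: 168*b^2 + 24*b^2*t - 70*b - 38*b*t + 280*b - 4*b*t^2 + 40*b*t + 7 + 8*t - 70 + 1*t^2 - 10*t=168*b^2 + 210*b + t^2*(1 - 4*b) + t*(24*b^2 + 2*b - 2) - 63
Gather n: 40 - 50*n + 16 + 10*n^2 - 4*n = 10*n^2 - 54*n + 56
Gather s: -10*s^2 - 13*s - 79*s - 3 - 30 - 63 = -10*s^2 - 92*s - 96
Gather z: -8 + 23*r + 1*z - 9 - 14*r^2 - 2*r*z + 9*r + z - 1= -14*r^2 + 32*r + z*(2 - 2*r) - 18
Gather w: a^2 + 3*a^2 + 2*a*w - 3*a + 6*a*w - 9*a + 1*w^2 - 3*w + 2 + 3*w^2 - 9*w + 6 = 4*a^2 - 12*a + 4*w^2 + w*(8*a - 12) + 8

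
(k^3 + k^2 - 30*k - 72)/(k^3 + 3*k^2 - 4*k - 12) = (k^2 - 2*k - 24)/(k^2 - 4)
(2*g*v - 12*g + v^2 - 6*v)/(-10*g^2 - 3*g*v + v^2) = (v - 6)/(-5*g + v)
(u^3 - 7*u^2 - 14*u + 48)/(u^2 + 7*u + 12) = (u^2 - 10*u + 16)/(u + 4)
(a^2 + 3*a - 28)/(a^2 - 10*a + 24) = (a + 7)/(a - 6)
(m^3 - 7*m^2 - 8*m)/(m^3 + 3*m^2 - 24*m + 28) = m*(m^2 - 7*m - 8)/(m^3 + 3*m^2 - 24*m + 28)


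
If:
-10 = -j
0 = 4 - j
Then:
No Solution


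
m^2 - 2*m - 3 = (m - 3)*(m + 1)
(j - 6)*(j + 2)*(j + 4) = j^3 - 28*j - 48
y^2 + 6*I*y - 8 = (y + 2*I)*(y + 4*I)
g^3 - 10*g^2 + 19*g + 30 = (g - 6)*(g - 5)*(g + 1)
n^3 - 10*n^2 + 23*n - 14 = (n - 7)*(n - 2)*(n - 1)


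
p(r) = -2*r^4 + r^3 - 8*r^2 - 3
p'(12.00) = -13584.00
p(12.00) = -40899.00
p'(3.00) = -237.00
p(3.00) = -210.00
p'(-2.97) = 283.57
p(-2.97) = -255.38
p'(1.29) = -32.82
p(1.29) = -19.70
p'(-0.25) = 4.31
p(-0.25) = -3.52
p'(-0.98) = 26.09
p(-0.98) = -13.47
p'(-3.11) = 319.42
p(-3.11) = -297.56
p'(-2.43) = 171.39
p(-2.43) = -134.32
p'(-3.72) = 512.87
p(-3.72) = -548.19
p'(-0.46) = 8.77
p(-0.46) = -4.88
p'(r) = -8*r^3 + 3*r^2 - 16*r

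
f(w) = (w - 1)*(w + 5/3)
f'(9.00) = 18.67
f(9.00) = 85.33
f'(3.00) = 6.67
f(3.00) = 9.33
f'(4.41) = 9.49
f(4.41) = 20.72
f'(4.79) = 10.25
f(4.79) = 24.47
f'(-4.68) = -8.69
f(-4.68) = 17.12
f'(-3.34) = -6.01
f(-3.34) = 7.26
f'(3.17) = 7.01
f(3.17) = 10.50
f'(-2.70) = -4.73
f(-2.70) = 3.82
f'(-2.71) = -4.75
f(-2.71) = 3.87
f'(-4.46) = -8.25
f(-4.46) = 15.25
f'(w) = 2*w + 2/3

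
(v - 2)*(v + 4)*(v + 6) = v^3 + 8*v^2 + 4*v - 48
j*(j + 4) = j^2 + 4*j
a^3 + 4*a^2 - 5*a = a*(a - 1)*(a + 5)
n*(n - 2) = n^2 - 2*n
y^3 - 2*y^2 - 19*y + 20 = (y - 5)*(y - 1)*(y + 4)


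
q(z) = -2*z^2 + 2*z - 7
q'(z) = 2 - 4*z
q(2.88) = -17.83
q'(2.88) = -9.52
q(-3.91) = -45.40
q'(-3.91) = 17.64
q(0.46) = -6.50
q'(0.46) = 0.16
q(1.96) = -10.76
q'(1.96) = -5.84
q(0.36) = -6.54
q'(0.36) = 0.56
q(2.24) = -12.56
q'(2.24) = -6.96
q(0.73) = -6.61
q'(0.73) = -0.92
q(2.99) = -18.90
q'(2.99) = -9.96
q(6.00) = -67.00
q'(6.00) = -22.00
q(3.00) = -19.00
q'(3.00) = -10.00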